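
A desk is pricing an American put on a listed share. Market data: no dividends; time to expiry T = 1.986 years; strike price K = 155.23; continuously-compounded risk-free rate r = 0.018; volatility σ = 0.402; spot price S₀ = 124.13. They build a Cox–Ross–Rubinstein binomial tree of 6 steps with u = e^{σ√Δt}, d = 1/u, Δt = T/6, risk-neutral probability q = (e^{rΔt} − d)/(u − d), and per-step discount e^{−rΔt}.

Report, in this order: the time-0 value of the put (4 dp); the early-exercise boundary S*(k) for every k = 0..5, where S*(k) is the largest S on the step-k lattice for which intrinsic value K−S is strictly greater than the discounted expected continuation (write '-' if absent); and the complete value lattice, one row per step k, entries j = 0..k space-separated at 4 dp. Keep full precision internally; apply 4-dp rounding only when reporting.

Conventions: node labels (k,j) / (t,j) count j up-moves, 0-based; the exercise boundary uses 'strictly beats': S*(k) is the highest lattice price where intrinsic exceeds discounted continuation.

params: Δt=0.33100 u=1.26021 d=0.79352 q=0.45524 e^(-rΔt)=0.99406
t_6 payoffs: 124.2407 106.0147 77.0693 31.1000 0.0000 0.0000 0.0000
t_5: node(5,0) S=39.0532 payoff=116.1768 vs cont=115.2547 → 116.1768 [stop]  node(5,1) S=62.0218 payoff=93.2082 vs cont=92.2861 → 93.2082 [stop]  node(5,2) S=98.4992 payoff=56.7308 vs cont=55.8087 → 56.7308 [stop]  node(5,3) S=156.4303 payoff=0.0000 vs cont=16.8414 → 16.8414 [wait]  node(5,4) S=248.4328 payoff=0.0000 vs cont=0.0000 → 0.0000 [wait]  node(5,5) S=394.5456 payoff=0.0000 vs cont=0.0000 → 0.0000 [wait]  ⇒ S*(5)=98.4992
t_4: node(4,0) S=49.2153 payoff=106.0147 vs cont=105.0926 → 106.0147 [stop]  node(4,1) S=78.1607 payoff=77.0693 vs cont=76.1472 → 77.0693 [stop]  node(4,2) S=124.1300 payoff=31.1000 vs cont=38.3424 → 38.3424 [wait]  node(4,3) S=197.1355 payoff=0.0000 vs cont=9.1200 → 9.1200 [wait]  node(4,4) S=313.0784 payoff=0.0000 vs cont=0.0000 → 0.0000 [wait]  ⇒ S*(4)=78.1607
t_3: node(3,0) S=62.0218 payoff=93.2082 vs cont=92.2861 → 93.2082 [stop]  node(3,1) S=98.4992 payoff=56.7308 vs cont=59.0861 → 59.0861 [wait]  node(3,2) S=156.4303 payoff=0.0000 vs cont=24.8904 → 24.8904 [wait]  node(3,3) S=248.4328 payoff=0.0000 vs cont=4.9387 → 4.9387 [wait]  ⇒ S*(3)=62.0218
t_2: node(2,0) S=78.1607 payoff=77.0693 vs cont=77.2130 → 77.2130 [wait]  node(2,1) S=124.1300 payoff=31.1000 vs cont=43.2604 → 43.2604 [wait]  node(2,2) S=197.1355 payoff=0.0000 vs cont=15.7137 → 15.7137 [wait]  ⇒ S*(2)=-
t_1: node(1,0) S=98.4992 payoff=56.7308 vs cont=61.3896 → 61.3896 [wait]  node(1,1) S=156.4303 payoff=0.0000 vs cont=30.5375 → 30.5375 [wait]  ⇒ S*(1)=-
t_0: node(0,0) S=124.1300 payoff=31.1000 vs cont=47.0632 → 47.0632 [wait]  ⇒ S*(0)=-

price = 47.0632
boundary = - - - 62.0218 78.1607 98.4992
tree:
47.0632
61.3896 30.5375
77.2130 43.2604 15.7137
93.2082 59.0861 24.8904 4.9387
106.0147 77.0693 38.3424 9.1200 0.0000
116.1768 93.2082 56.7308 16.8414 0.0000 0.0000
124.2407 106.0147 77.0693 31.1000 0.0000 0.0000 0.0000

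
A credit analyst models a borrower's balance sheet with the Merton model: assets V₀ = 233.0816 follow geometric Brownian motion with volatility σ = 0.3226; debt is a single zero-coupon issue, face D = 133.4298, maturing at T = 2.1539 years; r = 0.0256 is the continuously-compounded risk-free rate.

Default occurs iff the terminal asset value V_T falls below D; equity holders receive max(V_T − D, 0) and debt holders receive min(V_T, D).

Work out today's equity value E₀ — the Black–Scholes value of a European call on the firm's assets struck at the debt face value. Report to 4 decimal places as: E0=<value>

Apply the equity-as-call identities (strike 133.4298, horizon 2.1539 years):
d₁ = [ln(V₀/D) + (r + σ²/2)T] / (σ√T)
   = [ln(233.0816/133.4298) + (0.0256 + 0.5·0.3226²)·2.1539] / (0.3226·√2.1539)
   = [0.557813 + 0.167219] / 0.473453 = 1.531370
d₂ = d₁ − σ√T = 1.531370 − 0.473453 = 1.057916
N(d₁) = 0.937161,  N(d₂) = 0.854953,  e^(−rT) = 0.946353
E₀ = V₀·N(d₁) − D·e^(−rT)·N(d₂)
   = 233.0816·0.937161 − 133.4298·0.946353·0.854953 = 110.478613

E0=110.4786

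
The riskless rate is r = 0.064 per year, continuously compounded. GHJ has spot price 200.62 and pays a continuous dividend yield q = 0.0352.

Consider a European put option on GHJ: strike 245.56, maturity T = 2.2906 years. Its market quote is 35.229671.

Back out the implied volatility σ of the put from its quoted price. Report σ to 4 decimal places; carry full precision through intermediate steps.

At σ = 0.1567 the Black–Scholes value reproduces the quote:
σ√T = 0.1567·√2.2906 = 0.237161
d₁ = (ln(S/K) + (r−q+σ²/2)T) / (σ√T) = (ln(200.62/245.56) + (0.064−0.0352+0.1567²/2)·2.2906) / 0.237161 = (-0.202129 + 0.094092) / 0.237161 = -0.455541
d₂ = d₁ − σ√T = -0.455541 − 0.237161 = -0.692703
e^{−rT} = 0.863641
e^{−qT} = 0.922536
N(−d₁) = 0.675640,  N(−d₂) = 0.755752
V = K·e^{−rT}·N(−d₂) − S·e^{−qT}·N(−d₁) = 160.276555 − 125.046884 = 35.229671 (equal to the quote); since ∂V/∂σ > 0 for all σ, the implied volatility is unique

sigma = 0.1567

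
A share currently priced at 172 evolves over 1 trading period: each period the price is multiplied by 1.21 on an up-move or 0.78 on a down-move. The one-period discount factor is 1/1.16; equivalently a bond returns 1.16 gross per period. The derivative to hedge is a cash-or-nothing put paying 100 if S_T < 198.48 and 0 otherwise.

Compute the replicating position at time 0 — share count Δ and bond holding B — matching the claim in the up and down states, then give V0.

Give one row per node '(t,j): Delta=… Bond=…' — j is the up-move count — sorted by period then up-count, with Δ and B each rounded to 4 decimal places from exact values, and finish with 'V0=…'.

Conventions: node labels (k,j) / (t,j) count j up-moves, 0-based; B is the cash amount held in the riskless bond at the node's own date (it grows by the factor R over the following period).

(0,0): Delta=-1.3521 Bond=242.5822
V0=10.0241

Under the risk-neutral measure, an up-move has probability p* = (R−d)/(u−d) = 0.8837 and values discount at R = 1.16.
Payoffs at expiry: V(1,0)=100.0000, V(1,1)=0.0000
  t=0,j=0: stock 172.0000 → up 208.1200 (V=0.0000), down 134.1600 (V=100.0000). Price 10.0241; hedge Δ=-1.3521, bond B=242.5822.
Sanity check at the root: Δ(0,0)·S0 + B(0,0) reproduces V0 = 10.0241.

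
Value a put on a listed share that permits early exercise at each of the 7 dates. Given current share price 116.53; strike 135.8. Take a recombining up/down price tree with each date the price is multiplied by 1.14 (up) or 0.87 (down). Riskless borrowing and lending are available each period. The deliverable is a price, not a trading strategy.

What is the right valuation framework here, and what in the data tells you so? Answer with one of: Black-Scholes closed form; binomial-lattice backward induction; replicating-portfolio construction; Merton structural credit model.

Key observation: an American put (K = 135.8, S₀ = 116.53) on a 7-date tree has no closed form — the optimal stopping decision is embedded and must be resolved recursively from expiry.

framework: binomial-lattice backward induction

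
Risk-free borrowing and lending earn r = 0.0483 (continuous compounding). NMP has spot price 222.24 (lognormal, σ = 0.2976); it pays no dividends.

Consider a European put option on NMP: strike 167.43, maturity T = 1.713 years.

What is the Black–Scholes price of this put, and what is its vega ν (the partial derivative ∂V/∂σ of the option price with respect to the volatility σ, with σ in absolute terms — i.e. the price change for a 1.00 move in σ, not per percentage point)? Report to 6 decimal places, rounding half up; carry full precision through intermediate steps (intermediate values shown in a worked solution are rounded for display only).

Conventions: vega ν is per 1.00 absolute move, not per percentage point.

σ√T = 0.2976·√1.713 = 0.389504
d₁ = (ln(S/K) + (r+σ²/2)T) / (σ√T) = (ln(222.24/167.43) + (0.0483+0.2976²/2)·1.713) / 0.389504 = (0.283193 + 0.158594) / 0.389504 = 1.134231
d₂ = d₁ − σ√T = 1.134231 − 0.389504 = 0.744727
e^{−rT} = 0.920592
N(−d₁) = 0.128349,  N(−d₂) = 0.228218
Put price V = K·e^{−rT}·N(−d₂) − S·N(−d₁) = 35.176402 − 28.524268 = 6.652135
φ(d₁) = (1/√(2π))·e^{−d₁²/2} = 0.209679
ν = S·φ(d₁)·√T = 60.989580

price = 6.652135
ν = 60.989580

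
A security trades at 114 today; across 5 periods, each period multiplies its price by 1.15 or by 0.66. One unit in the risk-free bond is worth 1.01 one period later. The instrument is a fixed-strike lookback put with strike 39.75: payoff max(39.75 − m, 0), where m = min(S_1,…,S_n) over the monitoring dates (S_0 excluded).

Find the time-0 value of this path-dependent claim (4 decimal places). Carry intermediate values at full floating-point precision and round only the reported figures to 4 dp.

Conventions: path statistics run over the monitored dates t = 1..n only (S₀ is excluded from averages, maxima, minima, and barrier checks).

price = 0.5466

Under the martingale measure an up-move has probability p* = 0.7143; value the claim as the probability-weighted average of per-path payoffs, discounted 5 periods at R = 1.01.
Enumerate all 2^5 = 32 price paths (U = up ×1.15, D = down ×0.66); each path with k up-moves has probability p*^k·(1−p*)^(5−k).
DDDDD: m=14.2766, payoff=25.4734, prob=0.001904
UDDDD: m=24.8759, payoff=14.8741, prob=0.004760
DUDDD: m=24.8759, payoff=14.8741, prob=0.004760
UUDDD: m=43.3443, payoff=0.0000, prob=0.011900
DDUDD: m=24.8759, payoff=14.8741, prob=0.004760
UDUDD: m=43.3443, payoff=0.0000, prob=0.011900
DUUDD: m=43.3443, payoff=0.0000, prob=0.011900
UUUDD: m=75.5242, payoff=0.0000, prob=0.029750
DDDUD: m=24.8759, payoff=14.8741, prob=0.004760
UDDUD: m=43.3443, payoff=0.0000, prob=0.011900
DUDUD: m=43.3443, payoff=0.0000, prob=0.011900
UUDUD: m=75.5242, payoff=0.0000, prob=0.029750
DDUUD: m=43.3443, payoff=0.0000, prob=0.011900
UDUUD: m=75.5242, payoff=0.0000, prob=0.029750
DUUUD: m=75.2400, payoff=0.0000, prob=0.029750
UUUUD: m=131.1000, payoff=0.0000, prob=0.074374
DDDDU: m=21.6312, payoff=18.1188, prob=0.004760
UDDDU: m=37.6907, payoff=2.0593, prob=0.011900
DUDDU: m=37.6907, payoff=2.0593, prob=0.011900
UUDDU: m=65.6732, payoff=0.0000, prob=0.029750
DDUDU: m=37.6907, payoff=2.0593, prob=0.011900
UDUDU: m=65.6732, payoff=0.0000, prob=0.029750
DUUDU: m=65.6732, payoff=0.0000, prob=0.029750
UUUDU: m=114.4306, payoff=0.0000, prob=0.074374
DDDUU: m=32.7745, payoff=6.9755, prob=0.011900
UDDUU: m=57.1072, payoff=0.0000, prob=0.029750
DUDUU: m=57.1072, payoff=0.0000, prob=0.029750
UUDUU: m=99.5049, payoff=0.0000, prob=0.074374
DDUUU: m=49.6584, payoff=0.0000, prob=0.029750
UDUUU: m=86.5260, payoff=0.0000, prob=0.074374
DUUUU: m=75.2400, payoff=0.0000, prob=0.074374
UUUUU: m=131.1000, payoff=0.0000, prob=0.185934
Price = Σ prob·payoff / R^5 = 0.574465 / 1.051010 = 0.5466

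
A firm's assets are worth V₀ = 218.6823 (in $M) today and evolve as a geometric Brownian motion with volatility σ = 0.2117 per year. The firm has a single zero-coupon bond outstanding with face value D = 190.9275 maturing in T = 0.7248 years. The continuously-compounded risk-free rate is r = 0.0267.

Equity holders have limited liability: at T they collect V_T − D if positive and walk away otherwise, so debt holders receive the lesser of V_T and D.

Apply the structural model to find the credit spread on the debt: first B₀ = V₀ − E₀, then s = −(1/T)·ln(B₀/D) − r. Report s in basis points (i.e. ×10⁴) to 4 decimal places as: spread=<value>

Work the structural quantities from V₀ = 218.6823 against face 190.9275:
d₁ = [ln(V₀/D) + (r + σ²/2)T] / (σ√T)
   = [ln(218.6823/190.9275) + (0.0267 + 0.5·0.2117²)·0.7248] / (0.2117·√0.7248)
   = [0.135726 + 0.035594] / 0.180231 = 0.950557
d₂ = d₁ − σ√T = 0.950557 − 0.180231 = 0.770326
N(d₁) = 0.829085,  N(d₂) = 0.779447,  e^(−rT) = 0.980834
E₀ = V₀·N(d₁) − D·e^(−rT)·N(d₂)
   = 218.6823·0.829085 − 190.9275·0.980834·0.779447 = 35.340744
B₀ = V₀ − E₀ = 218.6823 − 35.340744 = 183.341556
spread = −(1/T)·ln(B₀/D) − r = −(1/0.7248)·ln(183.341556/190.9275) − 0.0267 = 0.02923672
in basis points: 0.02923672 × 10⁴ = 292.3672 bp

spread=292.3672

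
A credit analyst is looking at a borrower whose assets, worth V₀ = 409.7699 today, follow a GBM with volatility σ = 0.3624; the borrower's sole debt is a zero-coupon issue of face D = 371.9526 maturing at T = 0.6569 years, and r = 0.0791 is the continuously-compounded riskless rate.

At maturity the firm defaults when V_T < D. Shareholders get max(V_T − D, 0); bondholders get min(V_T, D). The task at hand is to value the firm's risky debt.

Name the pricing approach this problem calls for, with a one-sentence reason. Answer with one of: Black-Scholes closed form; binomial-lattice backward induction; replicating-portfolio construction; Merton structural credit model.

framework: Merton structural credit model

Key observation: the asked-for credit quantity lives on the firm's capital structure — asset value, asset volatility, debt face 371.9526 — which is the structural model's domain.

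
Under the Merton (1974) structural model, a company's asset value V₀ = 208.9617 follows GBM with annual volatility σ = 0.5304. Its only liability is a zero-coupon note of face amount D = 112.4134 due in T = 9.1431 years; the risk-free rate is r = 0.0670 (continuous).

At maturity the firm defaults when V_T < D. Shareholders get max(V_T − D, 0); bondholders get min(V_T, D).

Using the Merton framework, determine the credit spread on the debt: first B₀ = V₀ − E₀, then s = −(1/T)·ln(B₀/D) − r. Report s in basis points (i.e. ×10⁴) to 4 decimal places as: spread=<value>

With assets at 208.9617 and a single debt payment of 112.4134 at 9.1431 years:
d₁ = [ln(V₀/D) + (r + σ²/2)T] / (σ√T)
   = [ln(208.9617/112.4134) + (0.0670 + 0.5·0.5304²)·9.1431] / (0.5304·√9.1431)
   = [0.619968 + 1.898675] / 1.603800 = 1.570422
d₂ = d₁ − σ√T = 1.570422 − 1.603800 = -0.033378
N(d₁) = 0.941842,  N(d₂) = 0.486687,  e^(−rT) = 0.541947
E₀ = V₀·N(d₁) − D·e^(−rT)·N(d₂)
   = 208.9617·0.941842 − 112.4134·0.541947·0.486687 = 167.158856
B₀ = V₀ − E₀ = 208.9617 − 167.158856 = 41.802844
spread = −(1/T)·ln(B₀/D) − r = −(1/9.1431)·ln(41.802844/112.4134) − 0.0670 = 0.04119293
in basis points: 0.04119293 × 10⁴ = 411.9293 bp

spread=411.9293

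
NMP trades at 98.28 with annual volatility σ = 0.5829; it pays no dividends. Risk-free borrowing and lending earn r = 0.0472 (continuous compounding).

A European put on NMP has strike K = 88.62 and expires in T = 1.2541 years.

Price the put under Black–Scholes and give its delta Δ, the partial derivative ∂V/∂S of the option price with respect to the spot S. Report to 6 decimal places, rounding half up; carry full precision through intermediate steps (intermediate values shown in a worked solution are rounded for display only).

σ√T = 0.5829·√1.2541 = 0.652770
d₁ = (ln(S/K) + (r+σ²/2)T) / (σ√T) = (ln(98.28/88.62) + (0.0472+0.5829²/2)·1.2541) / 0.652770 = (0.103463 + 0.272248) / 0.652770 = 0.575564
d₂ = d₁ − σ√T = 0.575564 − 0.652770 = -0.077206
e^{−rT} = 0.942524
N(−d₁) = 0.282455,  N(−d₂) = 0.530770
Put price V = K·e^{−rT}·N(−d₂) − S·N(−d₁) = 44.333380 − 27.759678 = 16.573703
Δ = −N(−d₁) = -0.282455

price = 16.573703
Δ = -0.282455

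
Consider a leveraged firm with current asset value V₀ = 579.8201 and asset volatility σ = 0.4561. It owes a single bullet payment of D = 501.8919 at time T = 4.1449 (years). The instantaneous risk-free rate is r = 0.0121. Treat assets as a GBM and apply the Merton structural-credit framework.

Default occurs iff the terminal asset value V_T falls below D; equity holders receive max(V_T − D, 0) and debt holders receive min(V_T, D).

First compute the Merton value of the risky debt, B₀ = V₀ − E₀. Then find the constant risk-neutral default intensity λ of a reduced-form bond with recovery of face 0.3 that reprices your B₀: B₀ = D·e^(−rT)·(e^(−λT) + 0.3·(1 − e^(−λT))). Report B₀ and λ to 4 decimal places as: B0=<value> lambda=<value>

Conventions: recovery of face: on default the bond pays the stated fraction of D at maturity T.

B0=335.7553 lambda=0.1330

Work the structural quantities from V₀ = 579.8201 against face 501.8919:
d₁ = [ln(V₀/D) + (r + σ²/2)T] / (σ√T)
   = [ln(579.8201/501.8919) + (0.0121 + 0.5·0.4561²)·4.1449] / (0.4561·√4.1449)
   = [0.144333 + 0.481279] / 0.928575 = 0.673734
d₂ = d₁ − σ√T = 0.673734 − 0.928575 = -0.254842
N(d₁) = 0.749760,  N(d₂) = 0.399423,  e^(−rT) = 0.951084
E₀ = V₀·N(d₁) − D·e^(−rT)·N(d₂)
   = 579.8201·0.749760 − 501.8919·0.951084·0.399423 = 244.064817
B₀ = V₀ − E₀ = 579.8201 − 244.064817 = 335.755283
e^(−λT) = (B₀·e^(rT)/D − 0.3)/(1 − 0.3) = (335.7553·1.051432/501.8919 − 0.3)/0.7 = 0.57626633
λ = −ln(0.57626633)/4.1449 = 0.132979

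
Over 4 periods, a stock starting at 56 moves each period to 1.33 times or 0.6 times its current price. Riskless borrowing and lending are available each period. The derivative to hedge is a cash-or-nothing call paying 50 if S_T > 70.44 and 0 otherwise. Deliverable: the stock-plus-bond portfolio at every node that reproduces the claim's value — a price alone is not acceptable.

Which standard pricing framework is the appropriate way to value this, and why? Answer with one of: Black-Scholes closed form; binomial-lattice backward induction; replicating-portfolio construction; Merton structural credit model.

framework: replicating-portfolio construction

Key observation: the deliverable is the dynamic trading strategy on the 4-step tree (spot 56, moves 1.33 and 0.6), so the valuation must go through the node-by-node replicating-portfolio solve.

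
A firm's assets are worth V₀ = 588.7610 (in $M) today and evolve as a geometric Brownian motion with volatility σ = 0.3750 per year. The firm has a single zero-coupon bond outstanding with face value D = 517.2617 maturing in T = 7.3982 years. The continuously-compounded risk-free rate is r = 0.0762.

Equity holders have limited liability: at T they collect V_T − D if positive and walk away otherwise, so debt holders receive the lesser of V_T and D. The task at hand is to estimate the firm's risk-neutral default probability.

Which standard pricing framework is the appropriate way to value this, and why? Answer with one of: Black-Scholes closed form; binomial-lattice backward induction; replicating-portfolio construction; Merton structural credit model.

Key observation: the asked-for credit quantity lives on the firm's capital structure — asset value, asset volatility, debt face 517.2617 — which is the structural model's domain.

framework: Merton structural credit model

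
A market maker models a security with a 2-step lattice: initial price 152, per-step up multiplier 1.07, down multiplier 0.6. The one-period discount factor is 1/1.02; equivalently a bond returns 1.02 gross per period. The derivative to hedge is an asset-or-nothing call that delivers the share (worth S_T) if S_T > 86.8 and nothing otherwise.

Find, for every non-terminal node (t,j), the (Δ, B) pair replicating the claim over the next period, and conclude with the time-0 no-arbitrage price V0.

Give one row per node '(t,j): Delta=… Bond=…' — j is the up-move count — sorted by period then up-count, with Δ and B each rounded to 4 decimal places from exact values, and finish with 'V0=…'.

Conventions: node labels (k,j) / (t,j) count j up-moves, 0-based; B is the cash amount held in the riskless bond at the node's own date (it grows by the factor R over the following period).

Arbitrage-free pricing uses the up-move probability p* = (R−d)/(u−d) = 0.8936, discounting each step at R = 1.02.
Expiry values: V(2,0)=0.0000, V(2,1)=97.5840, V(2,2)=174.0248
  t=1,j=0: stock 91.2000 → up 97.5840 (V=97.5840), down 54.7200 (V=0.0000). Price 85.4929; hedge Δ=2.2766, bond B=-122.1327.
  t=1,j=1: stock 162.6400 → up 174.0248 (V=174.0248), down 97.5840 (V=97.5840). Price 162.6400; hedge Δ=1.0000, bond B=0.0000.
  t=0,j=0: stock 152.0000 → up 162.6400 (V=162.6400), down 91.2000 (V=85.4929). Price 151.4048; hedge Δ=1.0799, bond B=-12.7381.
As a check, the time-0 holding Δ(0,0)·S0 + B(0,0) comes to 151.4048 — exactly V0.

(0,0): Delta=1.0799 Bond=-12.7381
(1,0): Delta=2.2766 Bond=-122.1327
(1,1): Delta=1.0000 Bond=0.0000
V0=151.4048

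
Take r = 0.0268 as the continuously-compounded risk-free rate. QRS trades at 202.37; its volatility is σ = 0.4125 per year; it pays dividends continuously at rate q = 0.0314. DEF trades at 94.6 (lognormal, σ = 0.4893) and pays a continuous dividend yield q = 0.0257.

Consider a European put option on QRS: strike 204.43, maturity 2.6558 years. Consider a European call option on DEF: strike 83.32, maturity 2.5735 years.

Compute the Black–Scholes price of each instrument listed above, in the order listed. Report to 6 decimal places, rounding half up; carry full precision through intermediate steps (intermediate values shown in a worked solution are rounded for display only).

[QRS put K=204.43]
σ√T = 0.4125·√2.6558 = 0.672236
d₁ = (ln(S/K) + (r−q+σ²/2)T) / (σ√T) = (ln(202.37/204.43) + (0.0268−0.0314+0.4125²/2)·2.6558) / 0.672236 = (-0.010128 + 0.213734) / 0.672236 = 0.302879
d₂ = d₁ − σ√T = 0.302879 − 0.672236 = -0.369357
e^{−rT} = 0.931298
e^{−qT} = 0.919990
N(−d₁) = 0.380991,  N(−d₂) = 0.644069
price = K·e^{−rT}·N(−d₂) − S·e^{−qT}·N(−d₁) = 122.621345 − 70.932341 = 51.689004
[DEF call K=83.32]
σ√T = 0.4893·√2.5735 = 0.784942
d₁ = (ln(S/K) + (r−q+σ²/2)T) / (σ√T) = (ln(94.6/83.32) + (0.0268−0.0257+0.4893²/2)·2.5735) / 0.784942 = (0.126969 + 0.310897) / 0.784942 = 0.557833
d₂ = d₁ − σ√T = 0.557833 − 0.784942 = -0.227108
e^{−rT} = 0.933355
e^{−qT} = 0.936001
N(d₁) = 0.711521,  N(d₂) = 0.410170
price = S·e^{−qT}·N(d₁) − K·e^{−rT}·N(d₂) = 63.002090 − 31.897719 = 31.104371

price(QRS put K=204.43) = 51.689004
price(DEF call K=83.32) = 31.104371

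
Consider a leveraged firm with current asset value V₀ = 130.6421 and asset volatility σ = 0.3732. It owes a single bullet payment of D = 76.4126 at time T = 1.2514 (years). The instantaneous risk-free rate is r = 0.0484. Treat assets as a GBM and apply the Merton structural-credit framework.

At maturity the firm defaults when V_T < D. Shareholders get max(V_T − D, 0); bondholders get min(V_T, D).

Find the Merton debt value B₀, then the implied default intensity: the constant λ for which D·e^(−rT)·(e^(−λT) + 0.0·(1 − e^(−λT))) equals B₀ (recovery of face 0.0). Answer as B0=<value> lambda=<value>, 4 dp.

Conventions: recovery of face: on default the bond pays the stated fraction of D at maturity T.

B0=70.5538 lambda=0.0153

Apply the equity-as-call identities (strike 76.4126, horizon 1.2514 years):
d₁ = [ln(V₀/D) + (r + σ²/2)T] / (σ√T)
   = [ln(130.6421/76.4126) + (0.0484 + 0.5·0.3732²)·1.2514] / (0.3732·√1.2514)
   = [0.536314 + 0.147714] / 0.417484 = 1.638454
d₂ = d₁ − σ√T = 1.638454 − 0.417484 = 1.220970
N(d₁) = 0.949336,  N(d₂) = 0.888951,  e^(−rT) = 0.941230
E₀ = V₀·N(d₁) − D·e^(−rT)·N(d₂)
   = 130.6421·0.949336 − 76.4126·0.941230·0.888951 = 60.088305
B₀ = V₀ − E₀ = 130.6421 − 60.088305 = 70.553795
e^(−λT) = (B₀·e^(rT)/D − 0)/(1 − 0) = (70.5538·1.062440/76.4126 − 0)/1 = 0.98097892
λ = −ln(0.98097892)/1.2514 = 0.015346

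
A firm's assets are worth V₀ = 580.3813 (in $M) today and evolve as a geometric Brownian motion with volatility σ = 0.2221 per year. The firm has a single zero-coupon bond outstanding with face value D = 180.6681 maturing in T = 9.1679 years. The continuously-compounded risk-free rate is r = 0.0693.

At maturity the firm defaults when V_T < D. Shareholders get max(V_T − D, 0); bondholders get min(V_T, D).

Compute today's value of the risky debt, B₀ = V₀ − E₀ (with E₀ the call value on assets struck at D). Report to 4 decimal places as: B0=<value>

Apply the equity-as-call identities (strike 180.6681, horizon 9.1679 years):
d₁ = [ln(V₀/D) + (r + σ²/2)T] / (σ√T)
   = [ln(580.3813/180.6681) + (0.0693 + 0.5·0.2221²)·9.1679] / (0.2221·√9.1679)
   = [1.167024 + 0.861454] / 0.672486 = 3.016385
d₂ = d₁ − σ√T = 3.016385 − 0.672486 = 2.343899
N(d₁) = 0.998721,  N(d₂) = 0.990458,  e^(−rT) = 0.529758
E₀ = V₀·N(d₁) − D·e^(−rT)·N(d₂)
   = 580.3813·0.998721 − 180.6681·0.529758·0.990458 = 484.841881
B₀ = V₀ − E₀ = 580.3813 − 484.841881 = 95.539419

B0=95.5394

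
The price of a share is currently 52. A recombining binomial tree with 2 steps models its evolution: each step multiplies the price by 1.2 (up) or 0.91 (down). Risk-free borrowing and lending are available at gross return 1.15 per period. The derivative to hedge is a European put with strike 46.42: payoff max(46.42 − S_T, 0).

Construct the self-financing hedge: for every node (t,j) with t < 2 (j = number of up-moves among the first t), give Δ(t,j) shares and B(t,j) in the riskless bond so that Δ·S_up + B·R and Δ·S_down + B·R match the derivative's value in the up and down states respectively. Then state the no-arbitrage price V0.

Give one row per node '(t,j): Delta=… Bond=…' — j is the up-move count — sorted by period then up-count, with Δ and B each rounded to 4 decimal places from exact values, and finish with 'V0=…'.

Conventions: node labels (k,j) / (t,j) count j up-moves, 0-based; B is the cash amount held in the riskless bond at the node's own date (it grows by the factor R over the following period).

Arbitrage-free pricing uses the up-move probability p* = (R−d)/(u−d) = 0.8276, discounting each step at R = 1.15.
At maturity the claim pays: V(2,0)=3.3588, V(2,1)=0.0000, V(2,2)=0.0000
Node (1,0) S=47.3200: V=(p*·0.0000+(1−p*)·3.3588)/1.15=0.5036; Δ=(0.0000−3.3588)/(56.7840−43.0612)=-0.2448; B=V−Δ·S=12.0856
Node (1,1) S=62.4000: V=(p*·0.0000+(1−p*)·0.0000)/1.15=0.0000; Δ=(0.0000−0.0000)/(74.8800−56.7840)=0.0000; B=V−Δ·S=0.0000
Node (0,0) S=52.0000: V=(p*·0.0000+(1−p*)·0.5036)/1.15=0.0755; Δ=(0.0000−0.5036)/(62.4000−47.3200)=-0.0334; B=V−Δ·S=1.8119
As a check, the time-0 holding Δ(0,0)·S0 + B(0,0) comes to 0.0755 — exactly V0.

(0,0): Delta=-0.0334 Bond=1.8119
(1,0): Delta=-0.2448 Bond=12.0856
(1,1): Delta=0.0000 Bond=0.0000
V0=0.0755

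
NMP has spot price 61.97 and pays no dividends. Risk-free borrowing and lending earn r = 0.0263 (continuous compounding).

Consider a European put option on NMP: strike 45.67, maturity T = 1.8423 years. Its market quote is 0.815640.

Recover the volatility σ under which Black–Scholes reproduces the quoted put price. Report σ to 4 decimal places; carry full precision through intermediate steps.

sigma = 0.2144

At σ = 0.2144 the Black–Scholes value reproduces the quote:
σ√T = 0.2144·√1.8423 = 0.291008
d₁ = (ln(S/K) + (r+σ²/2)T) / (σ√T) = (ln(61.97/45.67) + (0.0263+0.2144²/2)·1.8423) / 0.291008 = (0.305209 + 0.090795) / 0.291008 = 1.360801
d₂ = d₁ − σ√T = 1.360801 − 0.291008 = 1.069793
e^{−rT} = 0.952703
N(−d₁) = 0.086788,  N(−d₂) = 0.142356
V = K·e^{−rT}·N(−d₂) − S·N(−d₁) = 6.193907 − 5.378267 = 0.815640 (the quoted price), and the Black–Scholes price is strictly increasing in σ, so σ is unique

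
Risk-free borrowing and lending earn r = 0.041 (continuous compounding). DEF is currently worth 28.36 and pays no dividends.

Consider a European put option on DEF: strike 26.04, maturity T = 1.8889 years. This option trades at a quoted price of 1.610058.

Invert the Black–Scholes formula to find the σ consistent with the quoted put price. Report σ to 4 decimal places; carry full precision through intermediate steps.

sigma = 0.2319

At σ = 0.2319 the Black–Scholes value reproduces the quote:
σ√T = 0.2319·√1.8889 = 0.318717
d₁ = (ln(S/K) + (r+σ²/2)T) / (σ√T) = (ln(28.36/26.04) + (0.041+0.2319²/2)·1.8889) / 0.318717 = (0.085346 + 0.128235) / 0.318717 = 0.670128
d₂ = d₁ − σ√T = 0.670128 − 0.318717 = 0.351411
e^{−rT} = 0.925478
N(−d₁) = 0.251388,  N(−d₂) = 0.362640
V = K·e^{−rT}·N(−d₂) − S·N(−d₁) = 8.739428 − 7.129370 = 1.610058 (matching the quote); vega is positive throughout, so no other σ reproduces this price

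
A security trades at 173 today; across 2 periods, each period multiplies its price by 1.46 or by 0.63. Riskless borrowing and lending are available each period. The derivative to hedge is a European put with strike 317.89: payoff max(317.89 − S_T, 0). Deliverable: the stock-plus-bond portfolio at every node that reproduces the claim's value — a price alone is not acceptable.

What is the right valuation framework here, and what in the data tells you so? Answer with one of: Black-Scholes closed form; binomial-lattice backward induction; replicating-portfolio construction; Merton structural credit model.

Key observation: the deliverable is the dynamic trading strategy on the 2-step tree (spot 173, moves 1.46 and 0.63), so the valuation must go through the node-by-node replicating-portfolio solve.

framework: replicating-portfolio construction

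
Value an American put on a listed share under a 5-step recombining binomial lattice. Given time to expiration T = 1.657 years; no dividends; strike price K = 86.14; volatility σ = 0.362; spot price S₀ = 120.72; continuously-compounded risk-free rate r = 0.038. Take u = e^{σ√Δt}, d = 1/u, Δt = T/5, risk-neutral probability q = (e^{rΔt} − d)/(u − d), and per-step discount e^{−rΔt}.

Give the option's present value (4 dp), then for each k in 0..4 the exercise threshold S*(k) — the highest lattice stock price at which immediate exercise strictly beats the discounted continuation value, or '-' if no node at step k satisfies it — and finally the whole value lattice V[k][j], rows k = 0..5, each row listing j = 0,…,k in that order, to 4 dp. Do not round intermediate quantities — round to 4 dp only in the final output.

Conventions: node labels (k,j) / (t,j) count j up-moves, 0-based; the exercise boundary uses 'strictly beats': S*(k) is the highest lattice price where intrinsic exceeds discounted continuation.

params: Δt=0.33140 u=1.23170 d=0.81189 q=0.47828 e^(-rΔt)=0.98749
t_5 payoffs: 43.5549 21.5350 0.0000 0.0000 0.0000 0.0000
t_4: node(4,0) S=52.4520 payoff=33.6880 vs cont=32.6100 → 33.6880 [stop]  node(4,1) S=79.5739 payoff=6.5661 vs cont=11.0947 → 11.0947 [wait]  node(4,2) S=120.7200 payoff=0.0000 vs cont=0.0000 → 0.0000 [wait]  node(4,3) S=183.1419 payoff=0.0000 vs cont=0.0000 → 0.0000 [wait]  node(4,4) S=277.8410 payoff=0.0000 vs cont=0.0000 → 0.0000 [wait]  ⇒ S*(4)=52.4520
t_3: node(3,0) S=64.6050 payoff=21.5350 vs cont=22.5958 → 22.5958 [wait]  node(3,1) S=98.0110 payoff=0.0000 vs cont=5.7159 → 5.7159 [wait]  node(3,2) S=148.6906 payoff=0.0000 vs cont=0.0000 → 0.0000 [wait]  node(3,3) S=225.5756 payoff=0.0000 vs cont=0.0000 → 0.0000 [wait]  ⇒ S*(3)=-
t_2: node(2,0) S=79.5739 payoff=6.5661 vs cont=14.3408 → 14.3408 [wait]  node(2,1) S=120.7200 payoff=0.0000 vs cont=2.9448 → 2.9448 [wait]  node(2,2) S=183.1419 payoff=0.0000 vs cont=0.0000 → 0.0000 [wait]  ⇒ S*(2)=-
t_1: node(1,0) S=98.0110 payoff=0.0000 vs cont=8.7791 → 8.7791 [wait]  node(1,1) S=148.6906 payoff=0.0000 vs cont=1.5172 → 1.5172 [wait]  ⇒ S*(1)=-
t_0: node(0,0) S=120.7200 payoff=0.0000 vs cont=5.2395 → 5.2395 [wait]  ⇒ S*(0)=-

price = 5.2395
boundary = - - - - 52.4520
tree:
5.2395
8.7791 1.5172
14.3408 2.9448 0.0000
22.5958 5.7159 0.0000 0.0000
33.6880 11.0947 0.0000 0.0000 0.0000
43.5549 21.5350 0.0000 0.0000 0.0000 0.0000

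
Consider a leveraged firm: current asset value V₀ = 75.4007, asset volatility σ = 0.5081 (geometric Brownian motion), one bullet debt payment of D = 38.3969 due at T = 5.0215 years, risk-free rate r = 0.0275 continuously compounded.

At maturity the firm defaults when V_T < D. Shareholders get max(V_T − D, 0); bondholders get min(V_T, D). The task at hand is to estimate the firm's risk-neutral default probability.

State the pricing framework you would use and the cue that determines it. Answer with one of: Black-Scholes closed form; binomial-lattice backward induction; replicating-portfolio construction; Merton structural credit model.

Key observation: the data describe a firm's assets (V₀ = 75.4007, GBM) and a single zero-coupon debt of face 38.3969, so credit quantities follow from equity-as-call in the structural model.

framework: Merton structural credit model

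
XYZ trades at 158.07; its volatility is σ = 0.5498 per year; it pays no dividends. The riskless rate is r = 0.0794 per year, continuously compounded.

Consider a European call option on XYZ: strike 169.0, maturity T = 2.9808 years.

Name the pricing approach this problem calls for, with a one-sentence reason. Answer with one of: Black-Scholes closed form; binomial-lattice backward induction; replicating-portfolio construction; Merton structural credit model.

Key observation: a European-exercise option on XYZ struck at 169.0 — a GBM underlying with constant parameters — admits an analytic price: the data contain no early exercise, no discrete tree, no debt structure.

framework: Black-Scholes closed form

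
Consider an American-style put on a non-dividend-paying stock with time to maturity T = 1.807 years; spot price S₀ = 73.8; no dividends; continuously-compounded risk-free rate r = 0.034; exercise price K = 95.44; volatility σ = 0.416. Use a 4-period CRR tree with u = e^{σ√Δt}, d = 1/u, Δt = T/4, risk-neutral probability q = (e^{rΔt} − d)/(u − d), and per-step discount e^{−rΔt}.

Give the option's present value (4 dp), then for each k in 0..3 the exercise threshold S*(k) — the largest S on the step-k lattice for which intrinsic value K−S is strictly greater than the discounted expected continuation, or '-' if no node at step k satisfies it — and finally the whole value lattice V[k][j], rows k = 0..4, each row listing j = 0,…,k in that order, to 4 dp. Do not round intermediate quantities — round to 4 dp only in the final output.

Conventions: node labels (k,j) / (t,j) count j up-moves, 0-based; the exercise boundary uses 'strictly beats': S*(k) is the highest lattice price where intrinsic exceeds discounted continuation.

Δt=0.45175  u=1.32261  d=0.75608  q=0.45787  discount=0.98476
step 4 (expiry): payoffs max(K−S,0) = 71.3223 53.2513 21.6400 0.0000 0.0000
step 3: (k=3,j=0): S=31.8982, K−S=63.5418, hold=62.0871 ⇒ V=63.5418 exercise | (k=3,j=1): S=55.7990, K−S=39.6410, hold=38.1863 ⇒ V=39.6410 exercise | (k=3,j=2): S=97.6083, K−S=0.0000, hold=11.5528 ⇒ V=11.5528 continue | (k=3,j=3): S=170.7446, K−S=0.0000, hold=0.0000 ⇒ V=0.0000 continue  boundary S*=55.7990
step 2: (k=2,j=0): S=42.1887, K−S=53.2513, hold=51.7966 ⇒ V=53.2513 exercise | (k=2,j=1): S=73.8000, K−S=21.6400, hold=26.3720 ⇒ V=26.3720 continue | (k=2,j=2): S=129.0972, K−S=0.0000, hold=6.1676 ⇒ V=6.1676 continue  boundary S*=42.1887
step 1: (k=1,j=0): S=55.7990, K−S=39.6410, hold=40.3200 ⇒ V=40.3200 continue | (k=1,j=1): S=97.6083, K−S=0.0000, hold=16.8600 ⇒ V=16.8600 continue  boundary S*=-
step 0: (k=0,j=0): S=73.8000, K−S=21.6400, hold=29.1275 ⇒ V=29.1275 continue  boundary S*=-

price = 29.1275
boundary = - - 42.1887 55.7990
tree:
29.1275
40.3200 16.8600
53.2513 26.3720 6.1676
63.5418 39.6410 11.5528 0.0000
71.3223 53.2513 21.6400 0.0000 0.0000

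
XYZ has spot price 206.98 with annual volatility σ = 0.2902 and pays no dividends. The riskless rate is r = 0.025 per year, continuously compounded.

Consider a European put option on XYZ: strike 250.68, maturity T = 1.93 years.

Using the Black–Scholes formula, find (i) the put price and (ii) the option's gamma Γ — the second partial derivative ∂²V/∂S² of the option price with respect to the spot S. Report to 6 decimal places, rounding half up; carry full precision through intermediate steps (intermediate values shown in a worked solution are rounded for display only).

price = 53.751113
Γ = 0.004725

σ√T = 0.2902·√1.93 = 0.403159
d₁ = (ln(S/K) + (r+σ²/2)T) / (σ√T) = (ln(206.98/250.68) + (0.025+0.2902²/2)·1.93) / 0.403159 = (-0.191555 + 0.129518) / 0.403159 = -0.153876
d₂ = d₁ − σ√T = -0.153876 − 0.403159 = -0.557035
e^{−rT} = 0.952896
N(−d₁) = 0.561146,  N(−d₂) = 0.711248
Put price V = K·e^{−rT}·N(−d₂) − S·N(−d₁) = 169.897188 − 116.146075 = 53.751113
φ(d₁) = (1/√(2π))·e^{−d₁²/2} = 0.394247
Γ = φ(d₁) / (S·σ·√T) = 0.004725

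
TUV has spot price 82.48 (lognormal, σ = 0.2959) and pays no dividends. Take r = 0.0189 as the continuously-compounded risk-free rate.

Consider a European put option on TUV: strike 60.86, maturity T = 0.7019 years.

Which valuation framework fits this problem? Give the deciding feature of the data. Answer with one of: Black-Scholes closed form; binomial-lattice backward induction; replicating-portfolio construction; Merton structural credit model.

framework: Black-Scholes closed form

Key observation: a European-exercise option on TUV struck at 60.86 — a GBM underlying with constant parameters — admits an analytic price: the data contain no early exercise, no discrete tree, no debt structure.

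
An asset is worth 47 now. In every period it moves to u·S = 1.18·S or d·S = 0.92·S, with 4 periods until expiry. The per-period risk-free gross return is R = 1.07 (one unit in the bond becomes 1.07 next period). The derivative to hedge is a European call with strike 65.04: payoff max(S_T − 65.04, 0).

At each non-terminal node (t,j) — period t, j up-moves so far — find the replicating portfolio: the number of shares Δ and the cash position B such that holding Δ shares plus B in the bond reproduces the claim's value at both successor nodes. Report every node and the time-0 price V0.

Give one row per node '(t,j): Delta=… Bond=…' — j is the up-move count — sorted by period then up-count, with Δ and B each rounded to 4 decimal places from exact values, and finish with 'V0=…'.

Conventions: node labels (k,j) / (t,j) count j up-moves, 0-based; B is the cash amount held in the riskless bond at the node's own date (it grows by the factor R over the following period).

No-arbitrage ⇒ martingale measure with p* = (R−d)/(u−d) = 0.5769.
Payoffs at expiry: V(4,0)=0.0000, V(4,1)=0.0000, V(4,2)=0.0000, V(4,3)=6.0047, V(4,4)=26.0826
(3,0): S=36.5983. Δ = (V_up−V_dn)/(S_up−S_dn) = (0.0000−0.0000)/(43.1860−33.6705) = 0.0000. V = [p*·0.0000 + (1−p*)·0.0000]/1.07 = 0.0000. B = V − Δ·S = 0.0000.
(3,1): S=46.9413. Δ = (V_up−V_dn)/(S_up−S_dn) = (0.0000−0.0000)/(55.3908−43.1860) = 0.0000. V = [p*·0.0000 + (1−p*)·0.0000]/1.07 = 0.0000. B = V − Δ·S = 0.0000.
(3,2): S=60.2074. Δ = (V_up−V_dn)/(S_up−S_dn) = (6.0047−0.0000)/(71.0447−55.3908) = 0.3836. V = [p*·6.0047 + (1−p*)·0.0000]/1.07 = 3.2376. B = V − Δ·S = -19.8574.
(3,3): S=77.2225. Δ = (V_up−V_dn)/(S_up−S_dn) = (26.0826−6.0047)/(91.1226−71.0447) = 1.0000. V = [p*·26.0826 + (1−p*)·6.0047]/1.07 = 16.4375. B = V − Δ·S = -60.7850.
(2,0): S=39.7808. Δ = (V_up−V_dn)/(S_up−S_dn) = (0.0000−0.0000)/(46.9413−36.5983) = 0.0000. V = [p*·0.0000 + (1−p*)·0.0000]/1.07 = 0.0000. B = V − Δ·S = 0.0000.
(2,1): S=51.0232. Δ = (V_up−V_dn)/(S_up−S_dn) = (3.2376−0.0000)/(60.2074−46.9413) = 0.2441. V = [p*·3.2376 + (1−p*)·0.0000]/1.07 = 1.7457. B = V − Δ·S = -10.7067.
(2,2): S=65.4428. Δ = (V_up−V_dn)/(S_up−S_dn) = (16.4375−3.2376)/(77.2225−60.2074) = 0.7758. V = [p*·16.4375 + (1−p*)·3.2376]/1.07 = 10.1429. B = V − Δ·S = -40.6257.
(1,0): S=43.2400. Δ = (V_up−V_dn)/(S_up−S_dn) = (1.7457−0.0000)/(51.0232−39.7808) = 0.1553. V = [p*·1.7457 + (1−p*)·0.0000]/1.07 = 0.9412. B = V − Δ·S = -5.7729.
(1,1): S=55.4600. Δ = (V_up−V_dn)/(S_up−S_dn) = (10.1429−1.7457)/(65.4428−51.0232) = 0.5823. V = [p*·10.1429 + (1−p*)·1.7457]/1.07 = 6.1591. B = V − Δ·S = -26.1380.
(0,0): S=47.0000. Δ = (V_up−V_dn)/(S_up−S_dn) = (6.1591−0.9412)/(55.4600−43.2400) = 0.4270. V = [p*·6.1591 + (1−p*)·0.9412]/1.07 = 3.6930. B = V − Δ·S = -16.3757.
Check: Δ(0,0)·S0 + B(0,0) = 3.6930 = V0.

(0,0): Delta=0.4270 Bond=-16.3757
(1,0): Delta=0.1553 Bond=-5.7729
(1,1): Delta=0.5823 Bond=-26.1380
(2,0): Delta=0.0000 Bond=0.0000
(2,1): Delta=0.2441 Bond=-10.7067
(2,2): Delta=0.7758 Bond=-40.6257
(3,0): Delta=0.0000 Bond=0.0000
(3,1): Delta=0.0000 Bond=0.0000
(3,2): Delta=0.3836 Bond=-19.8574
(3,3): Delta=1.0000 Bond=-60.7850
V0=3.6930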